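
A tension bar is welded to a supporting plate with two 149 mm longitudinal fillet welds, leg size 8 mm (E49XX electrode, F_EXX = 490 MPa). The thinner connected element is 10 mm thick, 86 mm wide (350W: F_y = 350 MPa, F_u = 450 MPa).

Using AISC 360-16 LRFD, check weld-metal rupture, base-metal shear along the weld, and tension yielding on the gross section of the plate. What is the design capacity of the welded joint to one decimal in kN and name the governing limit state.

Weld metal: throat = 0.707×8 = 5.656 mm, L = 2×149 = 298 mm. φR_n = 0.75 × 0.6 × 490 × 5.656 × 298 = 371.7 kN.
Base metal shear (10 mm plate): yield φR_n = 1.0×0.6×350×10×298 = 625.8 kN; rupture φR_n = 0.75×0.6×450×10×298 = 603.5 kN; take 603.5 kN (rupture).
Tension yield (gross): A_g = 86×10 = 860 mm². φR_n = 0.90 × 350 × 860 = 270.9 kN.
Governing: min(371.7, 603.5, 270.9) = 270.9 kN → gross-section yield.

270.9 kN (gross-section yield governs)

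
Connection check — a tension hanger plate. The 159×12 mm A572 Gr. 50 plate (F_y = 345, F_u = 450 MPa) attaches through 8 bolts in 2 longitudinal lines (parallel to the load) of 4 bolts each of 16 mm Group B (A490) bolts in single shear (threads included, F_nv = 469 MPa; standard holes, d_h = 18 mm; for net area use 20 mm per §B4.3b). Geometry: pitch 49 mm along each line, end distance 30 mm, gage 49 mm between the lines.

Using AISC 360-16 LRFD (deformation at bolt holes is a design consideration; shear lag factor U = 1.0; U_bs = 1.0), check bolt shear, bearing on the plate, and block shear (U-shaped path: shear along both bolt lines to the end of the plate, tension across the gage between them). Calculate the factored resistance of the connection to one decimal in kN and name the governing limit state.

Bolt shear: A_b = π(16)²/4 = 201.06 mm². φR_n = 0.75 × 469 × 201.06 × 8 × 1 = 565.8 kN.
Bearing (12 mm plate, F_u = 450 MPa): end bolts L_c = 30 − 18/2 = 21, R_n = min(1.2×21×12×450, 2.4×16×12×450) = 136.08 kN/bolt; interior L_c = 49 − 18 = 31, R_n = 200.88 kN/bolt. φR_n = 0.75 × (2×136.08 + 6×200.88) = 1108.1 kN.
Block shear: shear path 2×[30+3×49] = 2×177 mm, A_gv = 4248, A_nv = 2×(177 − 3.5×20)×12 = 2568 mm²; tension across gage: (49 − 1×20)×12 = 348 mm². R_n = min(0.6×450×2568, 0.6×345×4248) + 1.0×450×348 = min(693.36, 879.34) + 156.6 = 849.96 kN. φR_n = 0.75 × 849.96 = 637.5 kN.
Governing: min(565.8, 1108.1, 637.5) = 565.8 kN → bolt shear.

565.8 kN (bolt shear governs)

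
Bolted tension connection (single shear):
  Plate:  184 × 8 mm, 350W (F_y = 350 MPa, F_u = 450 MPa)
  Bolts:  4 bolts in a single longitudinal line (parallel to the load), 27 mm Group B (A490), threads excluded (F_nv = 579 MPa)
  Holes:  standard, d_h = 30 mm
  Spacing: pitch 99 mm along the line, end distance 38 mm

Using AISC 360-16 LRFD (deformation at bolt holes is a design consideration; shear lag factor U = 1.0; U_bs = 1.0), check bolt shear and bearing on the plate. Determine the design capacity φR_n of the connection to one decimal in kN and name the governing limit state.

Bolt shear: A_b = π(27)²/4 = 572.56 mm². φR_n = 0.75 × 579 × 572.56 × 4 × 1 = 994.5 kN.
Bearing (8 mm plate, F_u = 450 MPa): end bolts L_c = 38 − 30/2 = 23, R_n = min(1.2×23×8×450, 2.4×27×8×450) = 99.36 kN/bolt; interior L_c = 99 − 30 = 69, R_n = 233.28 kN/bolt. φR_n = 0.75 × (1×99.36 + 3×233.28) = 599.4 kN.
Governing: min(994.5, 599.4) = 599.4 kN → bearing.

599.4 kN (bearing governs)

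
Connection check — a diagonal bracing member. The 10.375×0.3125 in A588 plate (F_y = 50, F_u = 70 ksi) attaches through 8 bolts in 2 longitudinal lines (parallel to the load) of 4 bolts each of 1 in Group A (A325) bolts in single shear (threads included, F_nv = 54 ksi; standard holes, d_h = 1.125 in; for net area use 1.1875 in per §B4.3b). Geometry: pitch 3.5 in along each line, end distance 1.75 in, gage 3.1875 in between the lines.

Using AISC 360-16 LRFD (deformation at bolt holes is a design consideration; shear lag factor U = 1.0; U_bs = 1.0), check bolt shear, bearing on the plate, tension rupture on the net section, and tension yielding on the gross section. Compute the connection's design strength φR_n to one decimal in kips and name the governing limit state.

Bolt shear: A_b = π(1)²/4 = 0.7854 in². φR_n = 0.75 × 54 × 0.7854 × 8 × 1 = 254.5 kips.
Bearing (0.3125 in plate, F_u = 70 ksi): end bolts L_c = 1.75 − 1.125/2 = 1.1875, R_n = min(1.2×1.1875×0.3125×70, 2.4×1×0.3125×70) = 31.172 kips/bolt; interior L_c = 3.5 − 1.125 = 2.375, R_n = 52.5 kips/bolt. φR_n = 0.75 × (2×31.172 + 6×52.5) = 283.0 kips.
Tension rupture (net): A_n = (10.375 − 2×1.1875)×0.3125 = 2.5 in² (U = 1.0, A_e = A_n). φR_n = 0.75 × 70 × 2.5 = 131.3 kips.
Tension yield (gross): A_g = 10.375×0.3125 = 3.2422 in². φR_n = 0.90 × 50 × 3.2422 = 145.9 kips.
Governing: min(254.5, 283.0, 131.3, 145.9) = 131.3 kips → net-section rupture.

131.3 kips (net-section rupture governs)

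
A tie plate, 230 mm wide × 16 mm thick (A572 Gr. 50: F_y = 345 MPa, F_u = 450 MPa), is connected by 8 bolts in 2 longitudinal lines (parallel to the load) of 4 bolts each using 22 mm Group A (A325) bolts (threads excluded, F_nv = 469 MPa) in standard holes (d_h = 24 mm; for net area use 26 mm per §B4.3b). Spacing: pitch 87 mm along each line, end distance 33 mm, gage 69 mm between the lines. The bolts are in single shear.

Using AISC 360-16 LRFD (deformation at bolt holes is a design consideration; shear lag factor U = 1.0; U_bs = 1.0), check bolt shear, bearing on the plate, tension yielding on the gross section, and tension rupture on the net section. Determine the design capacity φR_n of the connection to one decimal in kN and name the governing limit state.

961.2 kN (net-section rupture governs)

Bolt shear: A_b = π(22)²/4 = 380.13 mm². φR_n = 0.75 × 469 × 380.13 × 8 × 1 = 1069.7 kN.
Bearing (16 mm plate, F_u = 450 MPa): end bolts L_c = 33 − 24/2 = 21, R_n = min(1.2×21×16×450, 2.4×22×16×450) = 181.44 kN/bolt; interior L_c = 87 − 24 = 63, R_n = 380.16 kN/bolt. φR_n = 0.75 × (2×181.44 + 6×380.16) = 1982.9 kN.
Tension yield (gross): A_g = 230×16 = 3680 mm². φR_n = 0.90 × 345 × 3680 = 1142.6 kN.
Tension rupture (net): A_n = (230 − 2×26)×16 = 2848 mm² (U = 1.0, A_e = A_n). φR_n = 0.75 × 450 × 2848 = 961.2 kN.
Governing: min(1069.7, 1982.9, 1142.6, 961.2) = 961.2 kN → net-section rupture.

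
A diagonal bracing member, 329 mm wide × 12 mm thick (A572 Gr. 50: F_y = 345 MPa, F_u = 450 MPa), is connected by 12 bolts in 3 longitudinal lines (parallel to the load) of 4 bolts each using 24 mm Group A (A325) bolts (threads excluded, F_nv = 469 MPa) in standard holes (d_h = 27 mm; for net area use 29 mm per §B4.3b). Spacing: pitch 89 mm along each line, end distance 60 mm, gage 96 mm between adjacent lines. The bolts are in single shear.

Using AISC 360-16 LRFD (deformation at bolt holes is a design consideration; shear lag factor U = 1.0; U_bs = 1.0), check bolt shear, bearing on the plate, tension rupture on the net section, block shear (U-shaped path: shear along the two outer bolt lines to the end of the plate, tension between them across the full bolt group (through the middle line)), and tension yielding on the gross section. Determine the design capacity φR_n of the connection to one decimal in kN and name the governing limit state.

980.1 kN (net-section rupture governs)

Bolt shear: A_b = π(24)²/4 = 452.39 mm². φR_n = 0.75 × 469 × 452.39 × 12 × 1 = 1909.5 kN.
Bearing (12 mm plate, F_u = 450 MPa): end bolts L_c = 60 − 27/2 = 46.5, R_n = min(1.2×46.5×12×450, 2.4×24×12×450) = 301.32 kN/bolt; interior L_c = 89 − 27 = 62, R_n = 311.04 kN/bolt. φR_n = 0.75 × (3×301.32 + 9×311.04) = 2777.5 kN.
Tension rupture (net): A_n = (329 − 3×29)×12 = 2904 mm² (U = 1.0, A_e = A_n). φR_n = 0.75 × 450 × 2904 = 980.1 kN.
Block shear: shear path 2×[60+3×89] = 2×327 mm, A_gv = 7848, A_nv = 2×(327 − 3.5×29)×12 = 5412 mm²; tension across gage: (192 − 2×29)×12 = 1608 mm². R_n = min(0.6×450×5412, 0.6×345×7848) + 1.0×450×1608 = min(1461.2, 1624.5) + 723.6 = 2184.8 kN. φR_n = 0.75 × 2184.8 = 1638.6 kN.
Tension yield (gross): A_g = 329×12 = 3948 mm². φR_n = 0.90 × 345 × 3948 = 1225.9 kN.
Governing: min(1909.5, 2777.5, 980.1, 1638.6, 1225.9) = 980.1 kN → net-section rupture.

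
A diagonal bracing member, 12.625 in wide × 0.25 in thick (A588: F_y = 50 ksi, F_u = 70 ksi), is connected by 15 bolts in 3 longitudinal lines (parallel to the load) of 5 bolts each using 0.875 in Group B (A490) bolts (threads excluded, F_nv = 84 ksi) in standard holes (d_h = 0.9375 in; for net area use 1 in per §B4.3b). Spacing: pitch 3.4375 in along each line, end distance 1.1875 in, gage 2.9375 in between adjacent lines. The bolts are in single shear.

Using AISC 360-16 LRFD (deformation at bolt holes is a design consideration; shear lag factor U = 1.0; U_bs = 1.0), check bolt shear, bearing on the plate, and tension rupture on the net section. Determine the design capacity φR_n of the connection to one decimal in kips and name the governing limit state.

Bolt shear: A_b = π(0.875)²/4 = 0.60132 in². φR_n = 0.75 × 84 × 0.60132 × 15 × 1 = 568.2 kips.
Bearing (0.25 in plate, F_u = 70 ksi): end bolts L_c = 1.1875 − 0.9375/2 = 0.71875, R_n = min(1.2×0.71875×0.25×70, 2.4×0.875×0.25×70) = 15.094 kips/bolt; interior L_c = 3.4375 − 0.9375 = 2.5, R_n = 36.75 kips/bolt. φR_n = 0.75 × (3×15.094 + 12×36.75) = 364.7 kips.
Tension rupture (net): A_n = (12.625 − 3×1)×0.25 = 2.4063 in² (U = 1.0, A_e = A_n). φR_n = 0.75 × 70 × 2.4063 = 126.3 kips.
Governing: min(568.2, 364.7, 126.3) = 126.3 kips → net-section rupture.

126.3 kips (net-section rupture governs)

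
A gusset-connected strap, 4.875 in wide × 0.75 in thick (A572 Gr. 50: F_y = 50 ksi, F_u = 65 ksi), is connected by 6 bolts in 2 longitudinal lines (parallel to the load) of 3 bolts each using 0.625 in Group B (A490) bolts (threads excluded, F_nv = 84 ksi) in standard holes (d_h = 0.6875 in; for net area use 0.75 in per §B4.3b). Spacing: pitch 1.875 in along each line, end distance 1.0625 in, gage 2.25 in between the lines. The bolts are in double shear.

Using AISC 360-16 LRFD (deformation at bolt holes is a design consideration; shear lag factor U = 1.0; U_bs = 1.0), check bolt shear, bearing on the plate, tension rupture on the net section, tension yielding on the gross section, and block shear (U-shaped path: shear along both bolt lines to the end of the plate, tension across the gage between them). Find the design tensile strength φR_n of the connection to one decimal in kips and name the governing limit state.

123.4 kips (net-section rupture governs)

Bolt shear: A_b = π(0.625)²/4 = 0.3068 in². φR_n = 0.75 × 84 × 0.3068 × 6 × 2 = 231.9 kips.
Bearing (0.75 in plate, F_u = 65 ksi): end bolts L_c = 1.0625 − 0.6875/2 = 0.71875, R_n = min(1.2×0.71875×0.75×65, 2.4×0.625×0.75×65) = 42.047 kips/bolt; interior L_c = 1.875 − 0.6875 = 1.1875, R_n = 69.469 kips/bolt. φR_n = 0.75 × (2×42.047 + 4×69.469) = 271.5 kips.
Tension rupture (net): A_n = (4.875 − 2×0.75)×0.75 = 2.5313 in² (U = 1.0, A_e = A_n). φR_n = 0.75 × 65 × 2.5313 = 123.4 kips.
Tension yield (gross): A_g = 4.875×0.75 = 3.6563 in². φR_n = 0.90 × 50 × 3.6563 = 164.5 kips.
Block shear: shear path 2×[1.0625+2×1.875] = 2×4.8125 in, A_gv = 7.2188, A_nv = 2×(4.8125 − 2.5×0.75)×0.75 = 4.4063 in²; tension across gage: (2.25 − 1×0.75)×0.75 = 1.125 in². R_n = min(0.6×65×4.4063, 0.6×50×7.2188) + 1.0×65×1.125 = min(171.85, 216.56) + 73.125 = 244.98 kips. φR_n = 0.75 × 244.98 = 183.7 kips.
Governing: min(231.9, 271.5, 123.4, 164.5, 183.7) = 123.4 kips → net-section rupture.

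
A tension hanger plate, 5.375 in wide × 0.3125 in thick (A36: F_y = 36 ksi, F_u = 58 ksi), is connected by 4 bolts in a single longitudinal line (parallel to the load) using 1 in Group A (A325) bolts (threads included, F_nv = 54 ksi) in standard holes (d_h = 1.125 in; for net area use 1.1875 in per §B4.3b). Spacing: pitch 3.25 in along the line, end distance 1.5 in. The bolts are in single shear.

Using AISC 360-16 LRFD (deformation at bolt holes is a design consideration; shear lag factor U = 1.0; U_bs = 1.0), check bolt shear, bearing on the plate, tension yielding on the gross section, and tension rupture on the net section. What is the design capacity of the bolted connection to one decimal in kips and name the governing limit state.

Bolt shear: A_b = π(1)²/4 = 0.7854 in². φR_n = 0.75 × 54 × 0.7854 × 4 × 1 = 127.2 kips.
Bearing (0.3125 in plate, F_u = 58 ksi): end bolts L_c = 1.5 − 1.125/2 = 0.9375, R_n = min(1.2×0.9375×0.3125×58, 2.4×1×0.3125×58) = 20.391 kips/bolt; interior L_c = 3.25 − 1.125 = 2.125, R_n = 43.5 kips/bolt. φR_n = 0.75 × (1×20.391 + 3×43.5) = 113.2 kips.
Tension yield (gross): A_g = 5.375×0.3125 = 1.6797 in². φR_n = 0.90 × 36 × 1.6797 = 54.4 kips.
Tension rupture (net): A_n = (5.375 − 1×1.1875)×0.3125 = 1.3086 in² (U = 1.0, A_e = A_n). φR_n = 0.75 × 58 × 1.3086 = 56.9 kips.
Governing: min(127.2, 113.2, 54.4, 56.9) = 54.4 kips → gross-section yield.

54.4 kips (gross-section yield governs)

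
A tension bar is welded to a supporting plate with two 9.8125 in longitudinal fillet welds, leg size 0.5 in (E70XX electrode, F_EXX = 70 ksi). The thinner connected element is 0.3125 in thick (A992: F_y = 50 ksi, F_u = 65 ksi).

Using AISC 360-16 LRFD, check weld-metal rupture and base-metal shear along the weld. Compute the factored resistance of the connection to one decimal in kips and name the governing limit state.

Weld metal: throat = 0.707×0.5 = 0.3535 in, L = 2×9.8125 = 19.625 in. φR_n = 0.75 × 0.6 × 70 × 0.3535 × 19.625 = 218.5 kips.
Base metal shear (0.3125 in plate): yield φR_n = 1.0×0.6×50×0.3125×19.625 = 184.0 kips; rupture φR_n = 0.75×0.6×65×0.3125×19.625 = 179.4 kips; take 179.4 kips (rupture).
Governing: min(218.5, 179.4) = 179.4 kips → base-metal shear.

179.4 kips (base-metal shear governs)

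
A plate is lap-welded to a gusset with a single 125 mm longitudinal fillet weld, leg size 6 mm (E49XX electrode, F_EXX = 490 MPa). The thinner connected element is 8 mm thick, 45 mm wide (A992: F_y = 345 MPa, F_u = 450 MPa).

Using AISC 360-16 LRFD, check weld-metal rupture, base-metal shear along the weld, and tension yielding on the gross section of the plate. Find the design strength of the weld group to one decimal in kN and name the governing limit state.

111.8 kN (gross-section yield governs)

Weld metal: throat = 0.707×6 = 4.242 mm, L = 125 mm. φR_n = 0.75 × 0.6 × 490 × 4.242 × 125 = 116.9 kN.
Base metal shear (8 mm plate): yield φR_n = 1.0×0.6×345×8×125 = 207.0 kN; rupture φR_n = 0.75×0.6×450×8×125 = 202.5 kN; take 202.5 kN (rupture).
Tension yield (gross): A_g = 45×8 = 360 mm². φR_n = 0.90 × 345 × 360 = 111.8 kN.
Governing: min(116.9, 202.5, 111.8) = 111.8 kN → gross-section yield.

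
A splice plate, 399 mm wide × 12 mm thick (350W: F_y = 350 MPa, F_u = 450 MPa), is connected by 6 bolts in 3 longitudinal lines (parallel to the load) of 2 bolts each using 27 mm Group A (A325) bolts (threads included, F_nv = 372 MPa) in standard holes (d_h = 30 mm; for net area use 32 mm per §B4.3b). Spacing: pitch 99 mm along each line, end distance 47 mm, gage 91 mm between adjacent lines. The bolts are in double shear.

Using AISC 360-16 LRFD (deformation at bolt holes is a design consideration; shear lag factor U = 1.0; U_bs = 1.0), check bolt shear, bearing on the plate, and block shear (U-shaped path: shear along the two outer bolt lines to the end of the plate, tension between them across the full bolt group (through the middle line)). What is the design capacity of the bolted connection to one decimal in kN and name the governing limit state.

Bolt shear: A_b = π(27)²/4 = 572.56 mm². φR_n = 0.75 × 372 × 572.56 × 6 × 2 = 1916.9 kN.
Bearing (12 mm plate, F_u = 450 MPa): end bolts L_c = 47 − 30/2 = 32, R_n = min(1.2×32×12×450, 2.4×27×12×450) = 207.36 kN/bolt; interior L_c = 99 − 30 = 69, R_n = 349.92 kN/bolt. φR_n = 0.75 × (3×207.36 + 3×349.92) = 1253.9 kN.
Block shear: shear path 2×[47+1×99] = 2×146 mm, A_gv = 3504, A_nv = 2×(146 − 1.5×32)×12 = 2352 mm²; tension across gage: (182 − 2×32)×12 = 1416 mm². R_n = min(0.6×450×2352, 0.6×350×3504) + 1.0×450×1416 = min(635.04, 735.84) + 637.2 = 1272.2 kN. φR_n = 0.75 × 1272.2 = 954.2 kN.
Governing: min(1916.9, 1253.9, 954.2) = 954.2 kN → block shear.

954.2 kN (block shear governs)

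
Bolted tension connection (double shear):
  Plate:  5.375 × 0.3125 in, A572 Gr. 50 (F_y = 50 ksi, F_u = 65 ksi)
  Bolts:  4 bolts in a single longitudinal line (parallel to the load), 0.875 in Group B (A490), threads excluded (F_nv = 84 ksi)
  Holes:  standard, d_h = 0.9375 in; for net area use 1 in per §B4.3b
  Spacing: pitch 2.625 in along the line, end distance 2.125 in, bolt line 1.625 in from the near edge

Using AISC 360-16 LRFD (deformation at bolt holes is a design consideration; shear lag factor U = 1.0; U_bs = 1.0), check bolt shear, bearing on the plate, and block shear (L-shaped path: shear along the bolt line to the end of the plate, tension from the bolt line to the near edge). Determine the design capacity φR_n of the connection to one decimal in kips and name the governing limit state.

Bolt shear: A_b = π(0.875)²/4 = 0.60132 in². φR_n = 0.75 × 84 × 0.60132 × 4 × 2 = 303.1 kips.
Bearing (0.3125 in plate, F_u = 65 ksi): end bolts L_c = 2.125 − 0.9375/2 = 1.65625, R_n = min(1.2×1.65625×0.3125×65, 2.4×0.875×0.3125×65) = 40.371 kips/bolt; interior L_c = 2.625 − 0.9375 = 1.6875, R_n = 41.133 kips/bolt. φR_n = 0.75 × (1×40.371 + 3×41.133) = 122.8 kips.
Block shear: shear path 1×[2.125+3×2.625] = 1×10 in, A_gv = 3.125, A_nv = 1×(10 − 3.5×1)×0.3125 = 2.0313 in²; tension to near edge: (1.625 − 0.5×1)×0.3125 = 0.35156 in². R_n = min(0.6×65×2.0313, 0.6×50×3.125) + 1.0×65×0.35156 = min(79.221, 93.75) + 22.851 = 102.07 kips. φR_n = 0.75 × 102.07 = 76.6 kips.
Governing: min(303.1, 122.8, 76.6) = 76.6 kips → block shear.

76.6 kips (block shear governs)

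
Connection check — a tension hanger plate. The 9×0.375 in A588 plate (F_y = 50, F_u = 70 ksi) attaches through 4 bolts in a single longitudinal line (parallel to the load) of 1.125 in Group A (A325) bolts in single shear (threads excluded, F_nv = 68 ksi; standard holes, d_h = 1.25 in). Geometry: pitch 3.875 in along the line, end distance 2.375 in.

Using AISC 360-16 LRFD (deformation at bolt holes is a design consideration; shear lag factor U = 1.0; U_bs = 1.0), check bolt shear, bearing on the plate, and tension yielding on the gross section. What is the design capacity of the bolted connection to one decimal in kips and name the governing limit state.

151.9 kips (gross-section yield governs)

Bolt shear: A_b = π(1.125)²/4 = 0.99402 in². φR_n = 0.75 × 68 × 0.99402 × 4 × 1 = 202.8 kips.
Bearing (0.375 in plate, F_u = 70 ksi): end bolts L_c = 2.375 − 1.25/2 = 1.75, R_n = min(1.2×1.75×0.375×70, 2.4×1.125×0.375×70) = 55.125 kips/bolt; interior L_c = 3.875 − 1.25 = 2.625, R_n = 70.875 kips/bolt. φR_n = 0.75 × (1×55.125 + 3×70.875) = 200.8 kips.
Tension yield (gross): A_g = 9×0.375 = 3.375 in². φR_n = 0.90 × 50 × 3.375 = 151.9 kips.
Governing: min(202.8, 200.8, 151.9) = 151.9 kips → gross-section yield.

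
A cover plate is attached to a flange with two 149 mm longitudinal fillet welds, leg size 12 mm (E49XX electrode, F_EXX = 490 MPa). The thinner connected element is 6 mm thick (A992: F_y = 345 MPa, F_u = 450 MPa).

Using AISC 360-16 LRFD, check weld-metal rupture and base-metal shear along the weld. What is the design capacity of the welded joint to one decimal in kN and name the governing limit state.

362.1 kN (base-metal shear governs)

Weld metal: throat = 0.707×12 = 8.484 mm, L = 2×149 = 298 mm. φR_n = 0.75 × 0.6 × 490 × 8.484 × 298 = 557.5 kN.
Base metal shear (6 mm plate): yield φR_n = 1.0×0.6×345×6×298 = 370.1 kN; rupture φR_n = 0.75×0.6×450×6×298 = 362.1 kN; take 362.1 kN (rupture).
Governing: min(557.5, 362.1) = 362.1 kN → base-metal shear.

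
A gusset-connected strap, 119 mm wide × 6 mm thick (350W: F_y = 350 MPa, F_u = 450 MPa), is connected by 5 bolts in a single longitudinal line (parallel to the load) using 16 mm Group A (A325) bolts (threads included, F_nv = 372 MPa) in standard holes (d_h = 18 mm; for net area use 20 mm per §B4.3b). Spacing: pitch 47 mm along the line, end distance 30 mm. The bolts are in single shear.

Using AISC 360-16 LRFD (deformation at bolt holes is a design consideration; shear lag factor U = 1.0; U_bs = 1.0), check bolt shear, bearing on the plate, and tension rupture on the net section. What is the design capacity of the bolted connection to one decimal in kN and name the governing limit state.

Bolt shear: A_b = π(16)²/4 = 201.06 mm². φR_n = 0.75 × 372 × 201.06 × 5 × 1 = 280.5 kN.
Bearing (6 mm plate, F_u = 450 MPa): end bolts L_c = 30 − 18/2 = 21, R_n = min(1.2×21×6×450, 2.4×16×6×450) = 68.04 kN/bolt; interior L_c = 47 − 18 = 29, R_n = 93.96 kN/bolt. φR_n = 0.75 × (1×68.04 + 4×93.96) = 332.9 kN.
Tension rupture (net): A_n = (119 − 1×20)×6 = 594 mm² (U = 1.0, A_e = A_n). φR_n = 0.75 × 450 × 594 = 200.5 kN.
Governing: min(280.5, 332.9, 200.5) = 200.5 kN → net-section rupture.

200.5 kN (net-section rupture governs)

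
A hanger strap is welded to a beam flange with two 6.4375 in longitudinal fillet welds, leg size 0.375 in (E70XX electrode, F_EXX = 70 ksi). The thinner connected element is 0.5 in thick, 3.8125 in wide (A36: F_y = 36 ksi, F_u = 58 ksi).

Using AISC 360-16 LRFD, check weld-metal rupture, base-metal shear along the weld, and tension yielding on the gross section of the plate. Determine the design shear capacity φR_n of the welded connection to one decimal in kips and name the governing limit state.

61.8 kips (gross-section yield governs)

Weld metal: throat = 0.707×0.375 = 0.26513 in, L = 2×6.4375 = 12.875 in. φR_n = 0.75 × 0.6 × 70 × 0.26513 × 12.875 = 107.5 kips.
Base metal shear (0.5 in plate): yield φR_n = 1.0×0.6×36×0.5×12.875 = 139.1 kips; rupture φR_n = 0.75×0.6×58×0.5×12.875 = 168.0 kips; take 139.1 kips (yield).
Tension yield (gross): A_g = 3.8125×0.5 = 1.9063 in². φR_n = 0.90 × 36 × 1.9063 = 61.8 kips.
Governing: min(107.5, 139.1, 61.8) = 61.8 kips → gross-section yield.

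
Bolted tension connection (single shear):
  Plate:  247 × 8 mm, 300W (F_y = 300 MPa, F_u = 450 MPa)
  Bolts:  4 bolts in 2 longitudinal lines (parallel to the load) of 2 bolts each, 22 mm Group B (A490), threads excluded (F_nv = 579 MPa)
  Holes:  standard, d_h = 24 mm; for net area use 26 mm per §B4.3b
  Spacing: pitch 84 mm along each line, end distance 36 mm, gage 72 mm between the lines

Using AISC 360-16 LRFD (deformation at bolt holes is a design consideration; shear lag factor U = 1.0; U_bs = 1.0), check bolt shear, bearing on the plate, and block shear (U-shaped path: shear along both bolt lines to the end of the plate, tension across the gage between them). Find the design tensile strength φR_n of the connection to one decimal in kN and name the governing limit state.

Bolt shear: A_b = π(22)²/4 = 380.13 mm². φR_n = 0.75 × 579 × 380.13 × 4 × 1 = 660.3 kN.
Bearing (8 mm plate, F_u = 450 MPa): end bolts L_c = 36 − 24/2 = 24, R_n = min(1.2×24×8×450, 2.4×22×8×450) = 103.68 kN/bolt; interior L_c = 84 − 24 = 60, R_n = 190.08 kN/bolt. φR_n = 0.75 × (2×103.68 + 2×190.08) = 440.6 kN.
Block shear: shear path 2×[36+1×84] = 2×120 mm, A_gv = 1920, A_nv = 2×(120 − 1.5×26)×8 = 1296 mm²; tension across gage: (72 − 1×26)×8 = 368 mm². R_n = min(0.6×450×1296, 0.6×300×1920) + 1.0×450×368 = min(349.92, 345.6) + 165.6 = 511.2 kN. φR_n = 0.75 × 511.2 = 383.4 kN.
Governing: min(660.3, 440.6, 383.4) = 383.4 kN → block shear.

383.4 kN (block shear governs)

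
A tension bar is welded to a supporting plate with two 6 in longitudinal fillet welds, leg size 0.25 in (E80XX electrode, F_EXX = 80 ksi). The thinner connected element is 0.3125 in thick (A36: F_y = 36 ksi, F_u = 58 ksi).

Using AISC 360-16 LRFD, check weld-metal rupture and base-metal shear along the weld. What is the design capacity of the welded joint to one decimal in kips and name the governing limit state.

76.4 kips (weld metal governs)

Weld metal: throat = 0.707×0.25 = 0.17675 in, L = 2×6 = 12 in. φR_n = 0.75 × 0.6 × 80 × 0.17675 × 12 = 76.4 kips.
Base metal shear (0.3125 in plate): yield φR_n = 1.0×0.6×36×0.3125×12 = 81.0 kips; rupture φR_n = 0.75×0.6×58×0.3125×12 = 97.9 kips; take 81.0 kips (yield).
Governing: min(76.4, 81.0) = 76.4 kips → weld metal.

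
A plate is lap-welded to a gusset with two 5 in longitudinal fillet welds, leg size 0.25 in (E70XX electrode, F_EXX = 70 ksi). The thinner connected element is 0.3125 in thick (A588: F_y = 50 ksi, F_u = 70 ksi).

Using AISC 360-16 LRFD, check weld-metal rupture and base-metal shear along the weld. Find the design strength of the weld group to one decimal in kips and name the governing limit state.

55.7 kips (weld metal governs)

Weld metal: throat = 0.707×0.25 = 0.17675 in, L = 2×5 = 10 in. φR_n = 0.75 × 0.6 × 70 × 0.17675 × 10 = 55.7 kips.
Base metal shear (0.3125 in plate): yield φR_n = 1.0×0.6×50×0.3125×10 = 93.8 kips; rupture φR_n = 0.75×0.6×70×0.3125×10 = 98.4 kips; take 93.8 kips (yield).
Governing: min(55.7, 93.8) = 55.7 kips → weld metal.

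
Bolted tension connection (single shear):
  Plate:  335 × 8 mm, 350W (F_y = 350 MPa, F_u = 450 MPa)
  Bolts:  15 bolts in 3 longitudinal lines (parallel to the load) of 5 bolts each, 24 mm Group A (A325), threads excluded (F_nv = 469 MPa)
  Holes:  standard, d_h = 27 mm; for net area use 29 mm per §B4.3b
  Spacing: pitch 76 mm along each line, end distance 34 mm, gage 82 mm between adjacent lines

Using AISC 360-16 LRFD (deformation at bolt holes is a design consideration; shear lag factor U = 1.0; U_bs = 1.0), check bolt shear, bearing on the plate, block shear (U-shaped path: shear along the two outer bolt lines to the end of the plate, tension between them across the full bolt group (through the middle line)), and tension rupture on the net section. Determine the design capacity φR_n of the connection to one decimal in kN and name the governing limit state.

Bolt shear: A_b = π(24)²/4 = 452.39 mm². φR_n = 0.75 × 469 × 452.39 × 15 × 1 = 2386.9 kN.
Bearing (8 mm plate, F_u = 450 MPa): end bolts L_c = 34 − 27/2 = 20.5, R_n = min(1.2×20.5×8×450, 2.4×24×8×450) = 88.56 kN/bolt; interior L_c = 76 − 27 = 49, R_n = 207.36 kN/bolt. φR_n = 0.75 × (3×88.56 + 12×207.36) = 2065.5 kN.
Block shear: shear path 2×[34+4×76] = 2×338 mm, A_gv = 5408, A_nv = 2×(338 − 4.5×29)×8 = 3320 mm²; tension across gage: (164 − 2×29)×8 = 848 mm². R_n = min(0.6×450×3320, 0.6×350×5408) + 1.0×450×848 = min(896.4, 1135.7) + 381.6 = 1278 kN. φR_n = 0.75 × 1278 = 958.5 kN.
Tension rupture (net): A_n = (335 − 3×29)×8 = 1984 mm² (U = 1.0, A_e = A_n). φR_n = 0.75 × 450 × 1984 = 669.6 kN.
Governing: min(2386.9, 2065.5, 958.5, 669.6) = 669.6 kN → net-section rupture.

669.6 kN (net-section rupture governs)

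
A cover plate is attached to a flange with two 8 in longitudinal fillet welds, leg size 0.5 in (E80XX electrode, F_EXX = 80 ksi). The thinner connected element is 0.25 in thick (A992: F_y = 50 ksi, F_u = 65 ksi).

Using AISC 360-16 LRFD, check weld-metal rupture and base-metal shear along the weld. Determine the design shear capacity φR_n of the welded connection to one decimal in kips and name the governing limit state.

117.0 kips (base-metal shear governs)

Weld metal: throat = 0.707×0.5 = 0.3535 in, L = 2×8 = 16 in. φR_n = 0.75 × 0.6 × 80 × 0.3535 × 16 = 203.6 kips.
Base metal shear (0.25 in plate): yield φR_n = 1.0×0.6×50×0.25×16 = 120.0 kips; rupture φR_n = 0.75×0.6×65×0.25×16 = 117.0 kips; take 117.0 kips (rupture).
Governing: min(203.6, 117.0) = 117.0 kips → base-metal shear.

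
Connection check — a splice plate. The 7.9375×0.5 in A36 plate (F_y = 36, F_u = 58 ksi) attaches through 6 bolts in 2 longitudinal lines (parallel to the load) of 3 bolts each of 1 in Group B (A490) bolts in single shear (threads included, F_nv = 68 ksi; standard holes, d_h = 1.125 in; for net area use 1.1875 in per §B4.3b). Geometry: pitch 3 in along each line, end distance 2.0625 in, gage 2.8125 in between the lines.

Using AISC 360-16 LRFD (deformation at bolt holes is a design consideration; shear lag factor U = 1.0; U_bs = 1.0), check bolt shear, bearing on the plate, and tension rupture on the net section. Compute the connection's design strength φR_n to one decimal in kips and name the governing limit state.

Bolt shear: A_b = π(1)²/4 = 0.7854 in². φR_n = 0.75 × 68 × 0.7854 × 6 × 1 = 240.3 kips.
Bearing (0.5 in plate, F_u = 58 ksi): end bolts L_c = 2.0625 − 1.125/2 = 1.5, R_n = min(1.2×1.5×0.5×58, 2.4×1×0.5×58) = 52.2 kips/bolt; interior L_c = 3 − 1.125 = 1.875, R_n = 65.25 kips/bolt. φR_n = 0.75 × (2×52.2 + 4×65.25) = 274.1 kips.
Tension rupture (net): A_n = (7.9375 − 2×1.1875)×0.5 = 2.7813 in² (U = 1.0, A_e = A_n). φR_n = 0.75 × 58 × 2.7813 = 121.0 kips.
Governing: min(240.3, 274.1, 121.0) = 121.0 kips → net-section rupture.

121.0 kips (net-section rupture governs)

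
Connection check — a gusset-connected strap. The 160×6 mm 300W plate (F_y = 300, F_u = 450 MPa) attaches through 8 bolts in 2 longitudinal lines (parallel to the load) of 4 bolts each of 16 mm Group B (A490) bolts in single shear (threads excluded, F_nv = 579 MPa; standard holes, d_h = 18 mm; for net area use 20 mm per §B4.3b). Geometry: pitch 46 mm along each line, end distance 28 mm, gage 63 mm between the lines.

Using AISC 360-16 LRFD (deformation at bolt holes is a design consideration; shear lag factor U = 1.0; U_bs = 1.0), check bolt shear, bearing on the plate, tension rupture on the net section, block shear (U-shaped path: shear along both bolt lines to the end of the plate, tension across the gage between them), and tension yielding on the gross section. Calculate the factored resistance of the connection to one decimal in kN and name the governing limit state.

243.0 kN (net-section rupture governs)

Bolt shear: A_b = π(16)²/4 = 201.06 mm². φR_n = 0.75 × 579 × 201.06 × 8 × 1 = 698.5 kN.
Bearing (6 mm plate, F_u = 450 MPa): end bolts L_c = 28 − 18/2 = 19, R_n = min(1.2×19×6×450, 2.4×16×6×450) = 61.56 kN/bolt; interior L_c = 46 − 18 = 28, R_n = 90.72 kN/bolt. φR_n = 0.75 × (2×61.56 + 6×90.72) = 500.6 kN.
Tension rupture (net): A_n = (160 − 2×20)×6 = 720 mm² (U = 1.0, A_e = A_n). φR_n = 0.75 × 450 × 720 = 243.0 kN.
Block shear: shear path 2×[28+3×46] = 2×166 mm, A_gv = 1992, A_nv = 2×(166 − 3.5×20)×6 = 1152 mm²; tension across gage: (63 − 1×20)×6 = 258 mm². R_n = min(0.6×450×1152, 0.6×300×1992) + 1.0×450×258 = min(311.04, 358.56) + 116.1 = 427.14 kN. φR_n = 0.75 × 427.14 = 320.4 kN.
Tension yield (gross): A_g = 160×6 = 960 mm². φR_n = 0.90 × 300 × 960 = 259.2 kN.
Governing: min(698.5, 500.6, 243.0, 320.4, 259.2) = 243.0 kN → net-section rupture.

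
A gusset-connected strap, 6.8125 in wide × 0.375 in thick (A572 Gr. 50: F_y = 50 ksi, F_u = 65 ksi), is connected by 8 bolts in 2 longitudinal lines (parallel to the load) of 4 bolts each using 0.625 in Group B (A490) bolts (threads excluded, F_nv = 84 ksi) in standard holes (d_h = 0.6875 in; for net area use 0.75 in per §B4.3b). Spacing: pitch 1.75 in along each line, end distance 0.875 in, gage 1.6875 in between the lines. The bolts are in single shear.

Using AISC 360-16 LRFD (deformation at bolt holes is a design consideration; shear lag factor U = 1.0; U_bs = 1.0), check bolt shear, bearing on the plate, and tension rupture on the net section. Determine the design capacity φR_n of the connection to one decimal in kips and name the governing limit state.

Bolt shear: A_b = π(0.625)²/4 = 0.3068 in². φR_n = 0.75 × 84 × 0.3068 × 8 × 1 = 154.6 kips.
Bearing (0.375 in plate, F_u = 65 ksi): end bolts L_c = 0.875 − 0.6875/2 = 0.53125, R_n = min(1.2×0.53125×0.375×65, 2.4×0.625×0.375×65) = 15.539 kips/bolt; interior L_c = 1.75 − 0.6875 = 1.0625, R_n = 31.078 kips/bolt. φR_n = 0.75 × (2×15.539 + 6×31.078) = 163.2 kips.
Tension rupture (net): A_n = (6.8125 − 2×0.75)×0.375 = 1.9922 in² (U = 1.0, A_e = A_n). φR_n = 0.75 × 65 × 1.9922 = 97.1 kips.
Governing: min(154.6, 163.2, 97.1) = 97.1 kips → net-section rupture.

97.1 kips (net-section rupture governs)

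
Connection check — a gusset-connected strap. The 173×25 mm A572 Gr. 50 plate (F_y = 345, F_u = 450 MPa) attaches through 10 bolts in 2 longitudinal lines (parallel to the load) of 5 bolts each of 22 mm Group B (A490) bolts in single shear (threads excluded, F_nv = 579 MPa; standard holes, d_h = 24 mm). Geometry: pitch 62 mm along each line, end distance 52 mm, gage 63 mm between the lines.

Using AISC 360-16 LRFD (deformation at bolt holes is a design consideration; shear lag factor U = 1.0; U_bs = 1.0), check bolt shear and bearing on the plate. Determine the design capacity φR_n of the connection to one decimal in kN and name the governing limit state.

Bolt shear: A_b = π(22)²/4 = 380.13 mm². φR_n = 0.75 × 579 × 380.13 × 10 × 1 = 1650.7 kN.
Bearing (25 mm plate, F_u = 450 MPa): end bolts L_c = 52 − 24/2 = 40, R_n = min(1.2×40×25×450, 2.4×22×25×450) = 540 kN/bolt; interior L_c = 62 − 24 = 38, R_n = 513 kN/bolt. φR_n = 0.75 × (2×540 + 8×513) = 3888.0 kN.
Governing: min(1650.7, 3888.0) = 1650.7 kN → bolt shear.

1650.7 kN (bolt shear governs)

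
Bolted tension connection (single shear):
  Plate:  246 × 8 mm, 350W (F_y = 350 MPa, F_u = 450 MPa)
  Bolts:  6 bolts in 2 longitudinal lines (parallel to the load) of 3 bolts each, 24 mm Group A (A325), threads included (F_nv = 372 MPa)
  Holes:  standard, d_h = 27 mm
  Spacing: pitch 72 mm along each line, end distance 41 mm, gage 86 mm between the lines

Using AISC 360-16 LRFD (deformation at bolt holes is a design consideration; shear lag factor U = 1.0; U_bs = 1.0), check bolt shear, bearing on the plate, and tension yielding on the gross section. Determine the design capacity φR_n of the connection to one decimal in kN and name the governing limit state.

Bolt shear: A_b = π(24)²/4 = 452.39 mm². φR_n = 0.75 × 372 × 452.39 × 6 × 1 = 757.3 kN.
Bearing (8 mm plate, F_u = 450 MPa): end bolts L_c = 41 − 27/2 = 27.5, R_n = min(1.2×27.5×8×450, 2.4×24×8×450) = 118.8 kN/bolt; interior L_c = 72 − 27 = 45, R_n = 194.4 kN/bolt. φR_n = 0.75 × (2×118.8 + 4×194.4) = 761.4 kN.
Tension yield (gross): A_g = 246×8 = 1968 mm². φR_n = 0.90 × 350 × 1968 = 619.9 kN.
Governing: min(757.3, 761.4, 619.9) = 619.9 kN → gross-section yield.

619.9 kN (gross-section yield governs)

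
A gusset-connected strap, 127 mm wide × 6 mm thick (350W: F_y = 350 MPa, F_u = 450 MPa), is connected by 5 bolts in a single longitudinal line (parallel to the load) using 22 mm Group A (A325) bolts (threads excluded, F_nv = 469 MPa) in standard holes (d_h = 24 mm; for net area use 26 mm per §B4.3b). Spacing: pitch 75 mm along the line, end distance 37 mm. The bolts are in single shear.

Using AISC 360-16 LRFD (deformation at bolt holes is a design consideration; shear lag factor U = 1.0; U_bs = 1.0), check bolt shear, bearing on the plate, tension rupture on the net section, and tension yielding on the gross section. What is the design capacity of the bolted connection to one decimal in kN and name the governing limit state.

204.5 kN (net-section rupture governs)

Bolt shear: A_b = π(22)²/4 = 380.13 mm². φR_n = 0.75 × 469 × 380.13 × 5 × 1 = 668.6 kN.
Bearing (6 mm plate, F_u = 450 MPa): end bolts L_c = 37 − 24/2 = 25, R_n = min(1.2×25×6×450, 2.4×22×6×450) = 81 kN/bolt; interior L_c = 75 − 24 = 51, R_n = 142.56 kN/bolt. φR_n = 0.75 × (1×81 + 4×142.56) = 488.4 kN.
Tension rupture (net): A_n = (127 − 1×26)×6 = 606 mm² (U = 1.0, A_e = A_n). φR_n = 0.75 × 450 × 606 = 204.5 kN.
Tension yield (gross): A_g = 127×6 = 762 mm². φR_n = 0.90 × 350 × 762 = 240.0 kN.
Governing: min(668.6, 488.4, 204.5, 240.0) = 204.5 kN → net-section rupture.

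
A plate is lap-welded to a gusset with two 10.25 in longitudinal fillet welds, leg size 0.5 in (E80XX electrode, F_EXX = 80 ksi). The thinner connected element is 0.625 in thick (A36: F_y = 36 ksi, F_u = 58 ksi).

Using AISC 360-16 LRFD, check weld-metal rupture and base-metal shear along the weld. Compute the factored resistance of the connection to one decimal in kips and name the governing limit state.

Weld metal: throat = 0.707×0.5 = 0.3535 in, L = 2×10.25 = 20.5 in. φR_n = 0.75 × 0.6 × 80 × 0.3535 × 20.5 = 260.9 kips.
Base metal shear (0.625 in plate): yield φR_n = 1.0×0.6×36×0.625×20.5 = 276.8 kips; rupture φR_n = 0.75×0.6×58×0.625×20.5 = 334.4 kips; take 276.8 kips (yield).
Governing: min(260.9, 276.8) = 260.9 kips → weld metal.

260.9 kips (weld metal governs)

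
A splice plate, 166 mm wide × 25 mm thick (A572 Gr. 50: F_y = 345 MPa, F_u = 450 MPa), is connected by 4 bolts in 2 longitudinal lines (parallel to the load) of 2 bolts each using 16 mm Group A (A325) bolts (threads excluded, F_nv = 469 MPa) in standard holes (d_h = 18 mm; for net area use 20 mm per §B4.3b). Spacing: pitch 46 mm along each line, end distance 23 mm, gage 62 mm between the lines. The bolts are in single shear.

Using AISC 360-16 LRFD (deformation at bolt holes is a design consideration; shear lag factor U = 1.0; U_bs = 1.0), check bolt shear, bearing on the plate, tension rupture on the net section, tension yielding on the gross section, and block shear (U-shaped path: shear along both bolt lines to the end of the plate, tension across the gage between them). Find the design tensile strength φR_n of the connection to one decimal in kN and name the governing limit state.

Bolt shear: A_b = π(16)²/4 = 201.06 mm². φR_n = 0.75 × 469 × 201.06 × 4 × 1 = 282.9 kN.
Bearing (25 mm plate, F_u = 450 MPa): end bolts L_c = 23 − 18/2 = 14, R_n = min(1.2×14×25×450, 2.4×16×25×450) = 189 kN/bolt; interior L_c = 46 − 18 = 28, R_n = 378 kN/bolt. φR_n = 0.75 × (2×189 + 2×378) = 850.5 kN.
Tension rupture (net): A_n = (166 − 2×20)×25 = 3150 mm² (U = 1.0, A_e = A_n). φR_n = 0.75 × 450 × 3150 = 1063.1 kN.
Tension yield (gross): A_g = 166×25 = 4150 mm². φR_n = 0.90 × 345 × 4150 = 1288.6 kN.
Block shear: shear path 2×[23+1×46] = 2×69 mm, A_gv = 3450, A_nv = 2×(69 − 1.5×20)×25 = 1950 mm²; tension across gage: (62 − 1×20)×25 = 1050 mm². R_n = min(0.6×450×1950, 0.6×345×3450) + 1.0×450×1050 = min(526.5, 714.15) + 472.5 = 999 kN. φR_n = 0.75 × 999 = 749.3 kN.
Governing: min(282.9, 850.5, 1063.1, 1288.6, 749.3) = 282.9 kN → bolt shear.

282.9 kN (bolt shear governs)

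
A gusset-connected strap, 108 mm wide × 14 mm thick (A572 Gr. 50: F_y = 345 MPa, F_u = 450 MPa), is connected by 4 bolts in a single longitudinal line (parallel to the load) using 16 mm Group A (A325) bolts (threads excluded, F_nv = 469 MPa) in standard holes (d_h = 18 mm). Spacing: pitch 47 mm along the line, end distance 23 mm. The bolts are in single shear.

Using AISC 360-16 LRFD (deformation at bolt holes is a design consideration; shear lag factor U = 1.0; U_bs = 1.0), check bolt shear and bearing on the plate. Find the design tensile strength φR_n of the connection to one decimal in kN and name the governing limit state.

282.9 kN (bolt shear governs)

Bolt shear: A_b = π(16)²/4 = 201.06 mm². φR_n = 0.75 × 469 × 201.06 × 4 × 1 = 282.9 kN.
Bearing (14 mm plate, F_u = 450 MPa): end bolts L_c = 23 − 18/2 = 14, R_n = min(1.2×14×14×450, 2.4×16×14×450) = 105.84 kN/bolt; interior L_c = 47 − 18 = 29, R_n = 219.24 kN/bolt. φR_n = 0.75 × (1×105.84 + 3×219.24) = 572.7 kN.
Governing: min(282.9, 572.7) = 282.9 kN → bolt shear.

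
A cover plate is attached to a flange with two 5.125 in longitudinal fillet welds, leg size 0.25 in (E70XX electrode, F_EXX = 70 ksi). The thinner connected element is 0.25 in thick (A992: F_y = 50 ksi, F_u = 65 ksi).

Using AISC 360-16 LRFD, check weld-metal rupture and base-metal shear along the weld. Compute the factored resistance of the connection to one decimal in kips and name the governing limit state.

Weld metal: throat = 0.707×0.25 = 0.17675 in, L = 2×5.125 = 10.25 in. φR_n = 0.75 × 0.6 × 70 × 0.17675 × 10.25 = 57.1 kips.
Base metal shear (0.25 in plate): yield φR_n = 1.0×0.6×50×0.25×10.25 = 76.9 kips; rupture φR_n = 0.75×0.6×65×0.25×10.25 = 75.0 kips; take 75.0 kips (rupture).
Governing: min(57.1, 75.0) = 57.1 kips → weld metal.

57.1 kips (weld metal governs)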